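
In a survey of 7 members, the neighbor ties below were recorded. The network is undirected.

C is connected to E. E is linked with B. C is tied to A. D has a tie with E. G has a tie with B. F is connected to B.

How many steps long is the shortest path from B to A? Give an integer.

3

One shortest route is B – E – C – A, which uses 3 edges, and at distance 2 from B we only reach {C, D}, which does not include A. So d(B,A) = 3.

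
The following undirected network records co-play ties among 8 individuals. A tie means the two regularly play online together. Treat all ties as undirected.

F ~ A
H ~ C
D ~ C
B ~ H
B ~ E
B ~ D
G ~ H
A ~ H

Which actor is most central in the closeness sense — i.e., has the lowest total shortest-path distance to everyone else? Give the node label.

Farness (sum of distances to all others) for each node — A:14, B:12, C:14, D:16, E:18, F:20, G:16, H:10.
The smallest farness is 10, for H, so H has the highest closeness.

H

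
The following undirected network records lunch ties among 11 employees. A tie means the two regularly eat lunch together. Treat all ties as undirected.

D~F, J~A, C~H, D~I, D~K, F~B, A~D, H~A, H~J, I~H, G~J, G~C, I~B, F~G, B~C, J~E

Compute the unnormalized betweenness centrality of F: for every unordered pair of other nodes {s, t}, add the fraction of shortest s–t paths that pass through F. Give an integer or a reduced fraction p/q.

Pairs whose geodesics pass through F — E–B: 1/4; A–B: 1/4; J–B: 1/4; B–G: 1/2; B–K: 1/2; B–D: 1/2; G–K: 1; G–I: 2/5; G–D: 1; K–C: 2/5; C–D: 2/5.
All other pairs contribute 0.
Summing the contributions gives betweenness(F) = 109/20.

109/20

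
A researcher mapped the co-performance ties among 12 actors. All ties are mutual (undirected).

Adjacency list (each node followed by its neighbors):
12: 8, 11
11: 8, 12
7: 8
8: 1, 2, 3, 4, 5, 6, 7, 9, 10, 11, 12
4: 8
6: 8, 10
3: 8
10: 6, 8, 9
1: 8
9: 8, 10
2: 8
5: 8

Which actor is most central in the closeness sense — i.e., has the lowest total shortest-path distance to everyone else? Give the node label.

8

Farness (sum of distances to all others) for each node — 1:21, 2:21, 3:21, 4:21, 5:21, 6:20, 7:21, 8:11, 9:20, 10:19, 11:20, 12:20.
The smallest farness is 11, for 8, so 8 has the highest closeness.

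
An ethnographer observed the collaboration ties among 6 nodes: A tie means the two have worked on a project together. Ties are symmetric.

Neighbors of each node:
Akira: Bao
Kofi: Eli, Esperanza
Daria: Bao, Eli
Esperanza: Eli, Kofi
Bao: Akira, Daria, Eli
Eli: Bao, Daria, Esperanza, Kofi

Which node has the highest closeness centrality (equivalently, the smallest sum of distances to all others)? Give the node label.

Eli

Farness (sum of distances to all others) for each node — Akira:11, Bao:7, Daria:8, Eli:6, Esperanza:9, Kofi:9.
The smallest farness is 6, for Eli, so Eli has the highest closeness.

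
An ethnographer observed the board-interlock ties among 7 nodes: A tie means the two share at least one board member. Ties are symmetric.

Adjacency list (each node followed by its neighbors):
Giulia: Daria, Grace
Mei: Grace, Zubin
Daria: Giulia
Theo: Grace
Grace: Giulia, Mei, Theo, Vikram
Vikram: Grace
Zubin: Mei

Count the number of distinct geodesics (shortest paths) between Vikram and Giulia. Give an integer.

1

The shortest distance is 2, and the only length-2 path is Vikram–Grace–Giulia. So there is exactly 1 shortest path.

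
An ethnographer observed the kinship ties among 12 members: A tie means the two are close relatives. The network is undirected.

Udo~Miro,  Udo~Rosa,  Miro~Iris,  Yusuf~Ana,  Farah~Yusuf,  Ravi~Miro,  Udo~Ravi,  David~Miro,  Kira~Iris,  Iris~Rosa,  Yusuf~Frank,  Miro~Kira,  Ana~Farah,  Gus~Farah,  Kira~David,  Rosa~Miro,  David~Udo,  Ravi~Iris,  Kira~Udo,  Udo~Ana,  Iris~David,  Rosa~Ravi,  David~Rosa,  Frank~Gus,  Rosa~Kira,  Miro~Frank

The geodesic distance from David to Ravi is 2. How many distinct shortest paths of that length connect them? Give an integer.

4

The shortest distance is 2. The length-2 paths are: David–Iris–Ravi; David–Rosa–Ravi; David–Udo–Ravi; David–Miro–Ravi.
That gives 4 distinct shortest paths.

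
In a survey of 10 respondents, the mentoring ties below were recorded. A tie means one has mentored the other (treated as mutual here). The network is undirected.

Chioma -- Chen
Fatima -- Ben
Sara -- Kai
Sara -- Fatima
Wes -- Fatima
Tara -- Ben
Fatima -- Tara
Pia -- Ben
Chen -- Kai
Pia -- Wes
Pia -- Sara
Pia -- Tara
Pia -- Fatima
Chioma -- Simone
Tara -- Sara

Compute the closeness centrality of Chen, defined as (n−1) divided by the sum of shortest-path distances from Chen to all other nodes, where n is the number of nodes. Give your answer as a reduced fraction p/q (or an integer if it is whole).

9/23

Distances from Chen: Ben:4, Chioma:1, Fatima:3, Kai:1, Pia:3, Sara:2, Simone:2, Tara:3, Wes:4. Sum = 23.
n = 10, so closeness = 9/23.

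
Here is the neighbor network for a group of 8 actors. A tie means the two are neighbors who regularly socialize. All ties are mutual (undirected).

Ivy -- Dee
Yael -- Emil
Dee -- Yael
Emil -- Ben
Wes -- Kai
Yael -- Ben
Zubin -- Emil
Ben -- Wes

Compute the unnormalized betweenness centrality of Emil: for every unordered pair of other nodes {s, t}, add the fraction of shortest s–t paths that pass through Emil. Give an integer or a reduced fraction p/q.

6

Pairs whose geodesics pass through Emil — Zubin–Ivy: 1; Zubin–Wes: 1; Zubin–Ben: 1; Zubin–Yael: 1; Zubin–Kai: 1; Zubin–Dee: 1.
All other pairs contribute 0.
Summing the contributions gives betweenness(Emil) = 6.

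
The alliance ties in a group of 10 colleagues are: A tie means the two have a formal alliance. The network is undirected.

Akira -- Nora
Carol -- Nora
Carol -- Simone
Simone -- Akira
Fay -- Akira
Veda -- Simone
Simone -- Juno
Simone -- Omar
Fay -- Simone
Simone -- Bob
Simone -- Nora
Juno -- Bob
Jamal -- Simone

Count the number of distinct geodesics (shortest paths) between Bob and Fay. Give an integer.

1

The shortest distance is 2, and the only length-2 path is Bob–Simone–Fay. So there is exactly 1 shortest path.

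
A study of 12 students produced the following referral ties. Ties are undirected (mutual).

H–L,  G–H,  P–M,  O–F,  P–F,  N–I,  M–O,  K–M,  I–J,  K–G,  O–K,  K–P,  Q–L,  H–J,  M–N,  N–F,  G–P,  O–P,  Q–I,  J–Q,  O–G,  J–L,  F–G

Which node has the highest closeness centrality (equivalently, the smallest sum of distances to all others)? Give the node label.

G

Farness (sum of distances to all others) for each node — F:21, G:19, H:21, I:23, J:23, K:23, L:26, M:23, N:21, O:22, P:22, Q:28.
The smallest farness is 19, for G, so G has the highest closeness.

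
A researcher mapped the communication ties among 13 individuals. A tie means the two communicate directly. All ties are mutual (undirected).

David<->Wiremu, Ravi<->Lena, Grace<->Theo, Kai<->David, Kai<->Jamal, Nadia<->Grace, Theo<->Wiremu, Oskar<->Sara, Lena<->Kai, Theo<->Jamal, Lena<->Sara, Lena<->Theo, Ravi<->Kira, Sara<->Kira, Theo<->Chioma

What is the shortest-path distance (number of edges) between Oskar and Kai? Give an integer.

One shortest route is Oskar – Sara – Lena – Kai, which uses 3 edges, and at distance 2 from Oskar we only reach {Kira, Lena}, which does not include Kai. So d(Oskar,Kai) = 3.

3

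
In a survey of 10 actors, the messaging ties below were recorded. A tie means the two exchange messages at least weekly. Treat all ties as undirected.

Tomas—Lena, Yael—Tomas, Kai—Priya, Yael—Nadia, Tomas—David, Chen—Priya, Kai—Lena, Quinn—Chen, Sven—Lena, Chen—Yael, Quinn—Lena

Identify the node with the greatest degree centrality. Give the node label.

Lena

Degrees — Chen:3, David:1, Kai:2, Lena:4, Nadia:1, Priya:2, Quinn:2, Sven:1, Tomas:3, Yael:3.
The maximum is 4, attained only by Lena.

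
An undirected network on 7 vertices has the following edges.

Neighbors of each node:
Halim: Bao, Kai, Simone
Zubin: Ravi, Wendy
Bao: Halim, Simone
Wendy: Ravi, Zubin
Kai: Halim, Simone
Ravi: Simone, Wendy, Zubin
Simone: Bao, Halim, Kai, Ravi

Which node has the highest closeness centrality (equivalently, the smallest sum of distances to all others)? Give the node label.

Farness (sum of distances to all others) for each node — Bao:12, Halim:11, Kai:12, Ravi:9, Simone:8, Wendy:13, Zubin:13.
The smallest farness is 8, for Simone, so Simone has the highest closeness.

Simone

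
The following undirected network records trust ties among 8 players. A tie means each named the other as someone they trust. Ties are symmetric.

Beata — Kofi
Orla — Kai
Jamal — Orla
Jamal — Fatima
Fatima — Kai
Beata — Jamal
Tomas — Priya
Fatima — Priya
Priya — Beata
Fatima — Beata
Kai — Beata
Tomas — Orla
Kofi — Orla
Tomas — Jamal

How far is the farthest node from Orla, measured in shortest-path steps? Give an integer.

Distances from Orla: Beata:2, Fatima:2, Jamal:1, Kai:1, Kofi:1, Priya:2, Tomas:1.
The largest is 2 (to Beata, Fatima, and Priya), so the eccentricity of Orla is 2.

2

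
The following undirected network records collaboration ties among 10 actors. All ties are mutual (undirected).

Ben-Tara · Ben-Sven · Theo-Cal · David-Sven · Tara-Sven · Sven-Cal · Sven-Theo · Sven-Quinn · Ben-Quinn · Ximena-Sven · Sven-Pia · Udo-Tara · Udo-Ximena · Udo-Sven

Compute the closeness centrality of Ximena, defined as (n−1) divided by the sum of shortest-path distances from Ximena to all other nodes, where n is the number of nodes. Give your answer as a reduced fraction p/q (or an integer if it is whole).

9/16

Distances from Ximena: Ben:2, Cal:2, David:2, Pia:2, Quinn:2, Sven:1, Tara:2, Theo:2, Udo:1. Sum = 16.
n = 10, so closeness = 9/16.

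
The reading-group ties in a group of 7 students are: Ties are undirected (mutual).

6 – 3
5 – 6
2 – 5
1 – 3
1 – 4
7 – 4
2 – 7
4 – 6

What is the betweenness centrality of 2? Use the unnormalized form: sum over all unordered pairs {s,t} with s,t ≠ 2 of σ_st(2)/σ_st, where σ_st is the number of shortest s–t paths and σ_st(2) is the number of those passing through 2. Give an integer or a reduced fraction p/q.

Pairs whose geodesics pass through 2 — 5–7: 1.
All other pairs contribute 0.
Summing the contributions gives betweenness(2) = 1.

1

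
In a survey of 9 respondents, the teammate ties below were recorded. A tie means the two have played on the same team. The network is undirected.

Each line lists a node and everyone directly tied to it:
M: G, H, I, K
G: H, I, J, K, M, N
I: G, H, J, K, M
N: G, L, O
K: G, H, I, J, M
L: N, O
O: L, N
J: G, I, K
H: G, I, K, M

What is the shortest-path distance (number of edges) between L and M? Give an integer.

3

One shortest route is L – N – G – M, which uses 3 edges, and at distance 2 from L we only reach {G}, which does not include M. So d(L,M) = 3.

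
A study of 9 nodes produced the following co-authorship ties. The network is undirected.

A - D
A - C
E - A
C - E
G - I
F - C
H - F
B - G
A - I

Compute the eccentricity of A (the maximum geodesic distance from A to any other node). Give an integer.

Distances from A: B:3, C:1, D:1, E:1, F:2, G:2, H:3, I:1.
The largest is 3 (to B and H), so the eccentricity of A is 3.

3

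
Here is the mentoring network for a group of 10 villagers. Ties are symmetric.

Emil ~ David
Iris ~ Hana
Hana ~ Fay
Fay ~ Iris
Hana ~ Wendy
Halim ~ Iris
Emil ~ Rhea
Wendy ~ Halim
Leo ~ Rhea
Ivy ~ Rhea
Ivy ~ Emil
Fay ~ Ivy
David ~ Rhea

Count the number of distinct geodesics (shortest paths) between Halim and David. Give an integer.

The shortest distance is 5. The length-5 paths are: Halim–Iris–Fay–Ivy–Rhea–David; Halim–Iris–Fay–Ivy–Emil–David.
That gives 2 distinct shortest paths.

2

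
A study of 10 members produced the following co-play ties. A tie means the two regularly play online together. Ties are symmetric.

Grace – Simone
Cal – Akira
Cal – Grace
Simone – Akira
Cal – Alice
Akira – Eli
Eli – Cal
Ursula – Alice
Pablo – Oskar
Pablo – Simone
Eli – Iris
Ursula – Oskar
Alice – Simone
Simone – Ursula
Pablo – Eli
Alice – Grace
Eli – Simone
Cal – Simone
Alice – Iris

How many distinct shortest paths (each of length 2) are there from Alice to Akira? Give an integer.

2

The shortest distance is 2. The length-2 paths are: Alice–Simone–Akira; Alice–Cal–Akira.
That gives 2 distinct shortest paths.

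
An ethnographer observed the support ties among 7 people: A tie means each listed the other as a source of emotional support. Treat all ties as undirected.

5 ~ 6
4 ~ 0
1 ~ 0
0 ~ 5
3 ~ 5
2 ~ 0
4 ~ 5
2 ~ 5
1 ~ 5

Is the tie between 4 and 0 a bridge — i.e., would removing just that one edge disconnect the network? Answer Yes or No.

Even without that edge, 4 still reaches 0 via 4 – 5 – 0, so the network stays connected. Not a bridge.

No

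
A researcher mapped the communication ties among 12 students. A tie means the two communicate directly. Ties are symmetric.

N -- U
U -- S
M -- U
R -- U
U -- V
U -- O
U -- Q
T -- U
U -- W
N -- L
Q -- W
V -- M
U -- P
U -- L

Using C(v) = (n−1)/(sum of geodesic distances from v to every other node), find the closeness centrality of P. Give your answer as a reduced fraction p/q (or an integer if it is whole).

Distances from P: L:2, M:2, N:2, O:2, Q:2, R:2, S:2, T:2, U:1, V:2, W:2. Sum = 21.
n = 12, so closeness = 11/21.

11/21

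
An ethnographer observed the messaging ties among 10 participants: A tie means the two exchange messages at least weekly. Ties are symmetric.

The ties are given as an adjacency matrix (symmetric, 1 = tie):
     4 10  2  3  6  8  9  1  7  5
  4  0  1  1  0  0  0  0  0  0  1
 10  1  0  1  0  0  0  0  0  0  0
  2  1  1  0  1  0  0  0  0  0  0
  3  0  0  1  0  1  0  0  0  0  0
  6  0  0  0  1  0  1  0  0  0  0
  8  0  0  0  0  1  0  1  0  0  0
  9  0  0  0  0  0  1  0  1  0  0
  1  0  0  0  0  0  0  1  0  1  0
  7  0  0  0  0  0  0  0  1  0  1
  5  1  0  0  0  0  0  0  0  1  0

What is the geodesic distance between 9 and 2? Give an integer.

4

One shortest route is 9 – 8 – 6 – 3 – 2, which uses 4 edges, and at distance 3 from 9 we only reach {3, 5}, which does not include 2. So d(9,2) = 4.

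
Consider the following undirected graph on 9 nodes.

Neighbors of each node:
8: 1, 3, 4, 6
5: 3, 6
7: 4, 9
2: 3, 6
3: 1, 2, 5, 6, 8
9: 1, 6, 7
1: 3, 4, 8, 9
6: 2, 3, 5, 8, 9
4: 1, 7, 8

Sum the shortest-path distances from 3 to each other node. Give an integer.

12

Distances from 3: 1:1, 2:1, 4:2, 5:1, 6:1, 7:3, 8:1, 9:2.
Sum = 1 + 1 + 2 + 1 + 1 + 3 + 1 + 2 = 12.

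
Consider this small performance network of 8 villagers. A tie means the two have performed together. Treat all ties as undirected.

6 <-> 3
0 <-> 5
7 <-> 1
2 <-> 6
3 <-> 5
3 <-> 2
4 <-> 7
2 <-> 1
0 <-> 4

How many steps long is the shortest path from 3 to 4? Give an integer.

3

One shortest route is 3 – 5 – 0 – 4, which uses 3 edges, and at distance 2 from 3 we only reach {0, 1}, which does not include 4. So d(3,4) = 3.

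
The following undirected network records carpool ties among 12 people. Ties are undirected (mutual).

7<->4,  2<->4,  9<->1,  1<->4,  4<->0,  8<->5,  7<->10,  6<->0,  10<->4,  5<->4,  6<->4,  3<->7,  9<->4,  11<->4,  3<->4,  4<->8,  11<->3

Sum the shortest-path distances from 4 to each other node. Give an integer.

Distances from 4: 0:1, 1:1, 2:1, 3:1, 5:1, 6:1, 7:1, 8:1, 9:1, 10:1, 11:1.
Sum = 1 + 1 + 1 + 1 + 1 + 1 + 1 + 1 + 1 + 1 + 1 = 11.

11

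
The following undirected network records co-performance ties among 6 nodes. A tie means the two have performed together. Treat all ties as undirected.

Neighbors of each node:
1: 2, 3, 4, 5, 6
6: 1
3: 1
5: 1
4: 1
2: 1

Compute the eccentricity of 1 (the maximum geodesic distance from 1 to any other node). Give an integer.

Distances from 1: 2:1, 3:1, 4:1, 5:1, 6:1.
The largest is 1 (to 6, 5, 2, 3, and 4), so the eccentricity of 1 is 1.

1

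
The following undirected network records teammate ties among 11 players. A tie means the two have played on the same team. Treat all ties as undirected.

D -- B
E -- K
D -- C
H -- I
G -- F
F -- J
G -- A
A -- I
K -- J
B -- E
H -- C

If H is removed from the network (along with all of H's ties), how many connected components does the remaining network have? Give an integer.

1

H's neighbors (C and I) remain reachable from one another through other ties, so the rest of the network stays in one piece.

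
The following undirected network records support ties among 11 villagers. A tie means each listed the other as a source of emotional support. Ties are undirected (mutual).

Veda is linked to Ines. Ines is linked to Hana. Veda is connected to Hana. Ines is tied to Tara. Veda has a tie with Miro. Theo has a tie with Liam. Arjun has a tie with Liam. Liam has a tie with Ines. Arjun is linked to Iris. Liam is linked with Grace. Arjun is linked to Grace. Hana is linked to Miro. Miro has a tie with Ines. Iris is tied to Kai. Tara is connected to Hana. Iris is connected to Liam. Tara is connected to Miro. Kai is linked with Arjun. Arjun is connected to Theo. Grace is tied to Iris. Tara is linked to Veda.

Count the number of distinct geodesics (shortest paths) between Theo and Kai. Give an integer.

The shortest distance is 2, and the only length-2 path is Theo–Arjun–Kai. So there is exactly 1 shortest path.

1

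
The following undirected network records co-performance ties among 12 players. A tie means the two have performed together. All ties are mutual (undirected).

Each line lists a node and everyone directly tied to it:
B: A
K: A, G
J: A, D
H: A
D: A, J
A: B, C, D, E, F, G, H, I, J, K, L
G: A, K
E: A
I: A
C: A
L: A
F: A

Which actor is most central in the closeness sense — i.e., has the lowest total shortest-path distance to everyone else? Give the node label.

Farness (sum of distances to all others) for each node — A:11, B:21, C:21, D:20, E:21, F:21, G:20, H:21, I:21, J:20, K:20, L:21.
The smallest farness is 11, for A, so A has the highest closeness.

A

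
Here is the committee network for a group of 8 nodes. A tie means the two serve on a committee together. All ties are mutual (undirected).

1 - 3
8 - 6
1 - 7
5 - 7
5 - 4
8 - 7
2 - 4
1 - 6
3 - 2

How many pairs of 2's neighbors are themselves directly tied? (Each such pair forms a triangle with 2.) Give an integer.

0

2's neighbors are 3 and 4, but none of them are tied to each other, so no triangle contains 2.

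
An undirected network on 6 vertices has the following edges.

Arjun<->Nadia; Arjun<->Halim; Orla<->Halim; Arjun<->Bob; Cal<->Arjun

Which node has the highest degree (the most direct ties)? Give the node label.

Degrees — Arjun:4, Bob:1, Cal:1, Halim:2, Nadia:1, Orla:1.
The maximum is 4, attained only by Arjun.

Arjun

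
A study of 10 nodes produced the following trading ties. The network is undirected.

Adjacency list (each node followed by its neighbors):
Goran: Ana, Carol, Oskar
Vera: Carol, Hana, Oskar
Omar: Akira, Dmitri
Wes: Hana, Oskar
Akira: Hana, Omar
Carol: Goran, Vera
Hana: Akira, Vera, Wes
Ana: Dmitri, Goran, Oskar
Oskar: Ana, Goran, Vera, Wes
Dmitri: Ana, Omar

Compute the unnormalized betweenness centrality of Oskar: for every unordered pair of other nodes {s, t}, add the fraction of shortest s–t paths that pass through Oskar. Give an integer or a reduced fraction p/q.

Pairs whose geodesics pass through Oskar — Vera–Goran: 1/2; Vera–Ana: 1; Vera–Dmitri: 1; Vera–Wes: 1/2; Carol–Wes: 2/3; Goran–Akira: 2/4; Goran–Hana: 2/3; Goran–Wes: 1; Ana–Hana: 2/2; Ana–Wes: 1; Dmitri–Wes: 1.
All other pairs contribute 0.
Summing the contributions gives betweenness(Oskar) = 53/6.

53/6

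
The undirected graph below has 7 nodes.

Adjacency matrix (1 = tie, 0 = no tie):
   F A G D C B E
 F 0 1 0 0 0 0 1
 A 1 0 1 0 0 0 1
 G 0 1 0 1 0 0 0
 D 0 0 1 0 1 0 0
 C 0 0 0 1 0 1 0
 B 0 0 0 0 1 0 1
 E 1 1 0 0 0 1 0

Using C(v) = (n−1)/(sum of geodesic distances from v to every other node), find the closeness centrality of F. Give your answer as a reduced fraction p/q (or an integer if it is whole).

1/2

Distances from F: A:1, B:2, C:3, D:3, E:1, G:2. Sum = 12.
n = 7, so closeness = 6/12 = 1/2.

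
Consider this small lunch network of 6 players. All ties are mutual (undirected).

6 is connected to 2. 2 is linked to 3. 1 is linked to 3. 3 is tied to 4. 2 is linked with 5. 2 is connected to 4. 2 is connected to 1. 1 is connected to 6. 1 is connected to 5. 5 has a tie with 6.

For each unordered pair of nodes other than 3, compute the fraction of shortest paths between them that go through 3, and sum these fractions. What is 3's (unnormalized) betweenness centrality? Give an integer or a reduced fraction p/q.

1/2

Pairs whose geodesics pass through 3 — 1–4: 1/2.
All other pairs contribute 0.
Summing the contributions gives betweenness(3) = 1/2.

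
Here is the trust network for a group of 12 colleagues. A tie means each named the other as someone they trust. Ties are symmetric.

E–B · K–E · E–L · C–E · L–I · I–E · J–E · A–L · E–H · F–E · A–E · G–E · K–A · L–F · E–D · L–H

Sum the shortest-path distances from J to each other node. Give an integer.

Distances from J: A:2, B:2, C:2, D:2, E:1, F:2, G:2, H:2, I:2, K:2, L:2.
Sum = 2 + 2 + 2 + 2 + 1 + 2 + 2 + 2 + 2 + 2 + 2 = 21.

21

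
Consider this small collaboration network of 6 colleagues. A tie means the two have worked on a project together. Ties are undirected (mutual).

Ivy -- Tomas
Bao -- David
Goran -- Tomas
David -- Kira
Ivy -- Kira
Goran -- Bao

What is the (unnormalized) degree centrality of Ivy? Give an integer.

Ivy is directly tied to Kira and Tomas. That is 2 neighbors, so the degree of Ivy is 2.

2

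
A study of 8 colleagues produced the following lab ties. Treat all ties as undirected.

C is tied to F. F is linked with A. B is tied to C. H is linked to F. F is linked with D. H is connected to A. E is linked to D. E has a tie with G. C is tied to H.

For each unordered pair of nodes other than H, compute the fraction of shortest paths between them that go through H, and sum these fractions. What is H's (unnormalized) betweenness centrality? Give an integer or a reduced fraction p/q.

1

Pairs whose geodesics pass through H — B–A: 1/2; A–C: 1/2.
All other pairs contribute 0.
Summing the contributions gives betweenness(H) = 1.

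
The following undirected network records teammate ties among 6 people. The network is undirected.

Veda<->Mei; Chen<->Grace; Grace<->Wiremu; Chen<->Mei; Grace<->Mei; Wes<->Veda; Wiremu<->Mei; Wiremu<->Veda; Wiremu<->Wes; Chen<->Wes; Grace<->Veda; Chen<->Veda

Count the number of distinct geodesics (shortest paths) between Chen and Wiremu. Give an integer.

4

The shortest distance is 2. The length-2 paths are: Chen–Wes–Wiremu; Chen–Grace–Wiremu; Chen–Mei–Wiremu; Chen–Veda–Wiremu.
That gives 4 distinct shortest paths.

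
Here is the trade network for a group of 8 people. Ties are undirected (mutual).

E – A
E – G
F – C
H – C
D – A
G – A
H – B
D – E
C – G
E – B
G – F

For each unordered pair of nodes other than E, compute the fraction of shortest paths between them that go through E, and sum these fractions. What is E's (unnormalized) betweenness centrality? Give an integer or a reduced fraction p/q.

13/2

Pairs whose geodesics pass through E — H–D: 1; H–A: 1/2; B–D: 1; B–A: 1; B–G: 1; B–F: 1/2; D–G: 1/2; D–F: 1/2; D–C: 1/2.
All other pairs contribute 0.
Summing the contributions gives betweenness(E) = 13/2.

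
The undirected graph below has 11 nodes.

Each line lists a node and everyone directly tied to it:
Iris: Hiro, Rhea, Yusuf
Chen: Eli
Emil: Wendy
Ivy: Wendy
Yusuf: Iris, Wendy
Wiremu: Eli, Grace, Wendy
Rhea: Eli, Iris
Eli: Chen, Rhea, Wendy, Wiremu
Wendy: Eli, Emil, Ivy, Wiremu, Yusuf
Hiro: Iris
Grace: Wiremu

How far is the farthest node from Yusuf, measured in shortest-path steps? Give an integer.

3

Distances from Yusuf: Chen:3, Eli:2, Emil:2, Grace:3, Hiro:2, Iris:1, Ivy:2, Rhea:2, Wendy:1, Wiremu:2.
The largest is 3 (to Chen and Grace), so the eccentricity of Yusuf is 3.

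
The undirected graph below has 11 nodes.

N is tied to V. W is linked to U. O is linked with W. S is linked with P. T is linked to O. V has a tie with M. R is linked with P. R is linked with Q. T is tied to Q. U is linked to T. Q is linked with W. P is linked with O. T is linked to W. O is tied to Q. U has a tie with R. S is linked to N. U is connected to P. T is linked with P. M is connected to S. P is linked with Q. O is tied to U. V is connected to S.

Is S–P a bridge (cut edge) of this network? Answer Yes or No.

Yes

Without the S–P edge there is no alternate route between S and P, so the network disconnects. It is a bridge.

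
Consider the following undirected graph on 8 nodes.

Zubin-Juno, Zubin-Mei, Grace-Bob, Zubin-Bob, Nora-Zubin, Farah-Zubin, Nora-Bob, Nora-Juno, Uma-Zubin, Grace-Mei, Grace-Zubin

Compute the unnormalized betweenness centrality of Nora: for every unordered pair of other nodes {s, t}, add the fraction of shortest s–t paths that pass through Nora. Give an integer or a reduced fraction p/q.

1/2

Pairs whose geodesics pass through Nora — Juno–Bob: 1/2.
All other pairs contribute 0.
Summing the contributions gives betweenness(Nora) = 1/2.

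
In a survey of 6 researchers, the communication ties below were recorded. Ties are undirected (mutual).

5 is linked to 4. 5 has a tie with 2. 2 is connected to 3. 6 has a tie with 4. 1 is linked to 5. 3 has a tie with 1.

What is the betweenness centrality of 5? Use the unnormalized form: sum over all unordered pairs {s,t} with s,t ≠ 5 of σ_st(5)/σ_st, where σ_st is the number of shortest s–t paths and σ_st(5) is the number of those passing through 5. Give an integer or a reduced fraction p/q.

Pairs whose geodesics pass through 5 — 4–1: 1; 4–2: 1; 4–3: 2/2; 1–2: 1/2; 1–6: 1; 2–6: 1; 3–6: 2/2.
All other pairs contribute 0.
Summing the contributions gives betweenness(5) = 13/2.

13/2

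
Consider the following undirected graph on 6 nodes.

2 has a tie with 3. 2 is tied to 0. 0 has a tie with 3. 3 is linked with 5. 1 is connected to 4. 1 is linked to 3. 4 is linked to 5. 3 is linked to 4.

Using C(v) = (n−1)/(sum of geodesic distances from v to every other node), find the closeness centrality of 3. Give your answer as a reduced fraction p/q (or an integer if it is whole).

1

Distances from 3: 0:1, 1:1, 2:1, 4:1, 5:1. Sum = 5.
n = 6, so closeness = 5/5 = 1.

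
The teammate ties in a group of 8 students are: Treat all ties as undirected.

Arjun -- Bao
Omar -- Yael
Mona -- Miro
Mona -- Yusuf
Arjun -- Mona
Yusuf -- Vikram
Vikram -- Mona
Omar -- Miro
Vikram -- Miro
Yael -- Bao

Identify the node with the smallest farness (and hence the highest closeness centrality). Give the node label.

Farness (sum of distances to all others) for each node — Arjun:13, Bao:15, Miro:12, Mona:11, Omar:14, Vikram:13, Yael:16, Yusuf:16.
The smallest farness is 11, for Mona, so Mona has the highest closeness.

Mona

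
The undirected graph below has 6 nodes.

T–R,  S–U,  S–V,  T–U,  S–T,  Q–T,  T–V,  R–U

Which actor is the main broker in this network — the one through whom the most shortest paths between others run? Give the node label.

Unnormalized betweenness of each node: Q:0, R:0, S:1/2, T:6, U:1/2, V:0.
T has the largest value, 6, making it the main broker — the node through which the most shortest paths run.

T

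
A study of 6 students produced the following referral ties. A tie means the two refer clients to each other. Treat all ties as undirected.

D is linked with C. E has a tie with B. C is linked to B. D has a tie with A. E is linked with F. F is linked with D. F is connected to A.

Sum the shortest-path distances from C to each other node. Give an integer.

Distances from C: A:2, B:1, D:1, E:2, F:2.
Sum = 2 + 1 + 1 + 2 + 2 = 8.

8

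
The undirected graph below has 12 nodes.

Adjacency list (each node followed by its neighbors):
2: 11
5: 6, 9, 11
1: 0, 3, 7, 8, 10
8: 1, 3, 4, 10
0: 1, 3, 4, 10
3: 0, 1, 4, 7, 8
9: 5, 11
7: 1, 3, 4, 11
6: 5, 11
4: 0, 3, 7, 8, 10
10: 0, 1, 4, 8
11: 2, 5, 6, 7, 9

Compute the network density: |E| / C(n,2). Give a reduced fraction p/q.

There are 22 edges and 12 nodes, so the maximum possible is C(12,2) = 66.
Density = 22/66 = 1/3.

1/3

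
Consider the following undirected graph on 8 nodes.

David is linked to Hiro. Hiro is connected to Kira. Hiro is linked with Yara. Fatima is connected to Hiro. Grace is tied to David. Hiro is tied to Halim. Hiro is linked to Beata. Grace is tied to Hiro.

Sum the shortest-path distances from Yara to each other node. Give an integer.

Distances from Yara: Beata:2, David:2, Fatima:2, Grace:2, Halim:2, Hiro:1, Kira:2.
Sum = 2 + 2 + 2 + 2 + 2 + 1 + 2 = 13.

13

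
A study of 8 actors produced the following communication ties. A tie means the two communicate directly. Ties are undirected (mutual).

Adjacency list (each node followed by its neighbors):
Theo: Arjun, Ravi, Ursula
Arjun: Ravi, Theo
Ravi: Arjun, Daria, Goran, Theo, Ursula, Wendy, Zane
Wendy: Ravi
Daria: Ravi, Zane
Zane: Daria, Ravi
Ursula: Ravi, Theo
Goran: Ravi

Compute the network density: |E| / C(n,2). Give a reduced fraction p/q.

5/14

There are 10 edges and 8 nodes, so the maximum possible is C(8,2) = 28.
Density = 10/28 = 5/14.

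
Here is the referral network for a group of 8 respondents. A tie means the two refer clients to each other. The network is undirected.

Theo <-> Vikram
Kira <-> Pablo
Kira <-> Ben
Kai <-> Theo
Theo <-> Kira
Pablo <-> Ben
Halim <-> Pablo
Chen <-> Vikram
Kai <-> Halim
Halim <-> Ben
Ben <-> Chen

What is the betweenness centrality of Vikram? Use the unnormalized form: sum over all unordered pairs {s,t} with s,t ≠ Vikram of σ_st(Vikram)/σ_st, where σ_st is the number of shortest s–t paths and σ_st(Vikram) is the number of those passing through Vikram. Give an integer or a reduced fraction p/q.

3/2

Pairs whose geodesics pass through Vikram — Chen–Theo: 1; Chen–Kai: 1/2.
All other pairs contribute 0.
Summing the contributions gives betweenness(Vikram) = 3/2.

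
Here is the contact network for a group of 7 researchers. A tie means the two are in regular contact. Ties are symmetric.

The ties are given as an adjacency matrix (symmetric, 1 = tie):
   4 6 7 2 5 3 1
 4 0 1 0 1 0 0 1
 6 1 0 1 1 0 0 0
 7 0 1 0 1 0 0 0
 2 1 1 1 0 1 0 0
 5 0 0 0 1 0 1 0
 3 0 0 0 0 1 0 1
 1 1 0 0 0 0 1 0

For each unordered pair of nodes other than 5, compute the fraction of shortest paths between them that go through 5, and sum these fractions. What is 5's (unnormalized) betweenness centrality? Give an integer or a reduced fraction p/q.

5/2

Pairs whose geodesics pass through 5 — 6–3: 1/2; 7–3: 1; 2–3: 1.
All other pairs contribute 0.
Summing the contributions gives betweenness(5) = 5/2.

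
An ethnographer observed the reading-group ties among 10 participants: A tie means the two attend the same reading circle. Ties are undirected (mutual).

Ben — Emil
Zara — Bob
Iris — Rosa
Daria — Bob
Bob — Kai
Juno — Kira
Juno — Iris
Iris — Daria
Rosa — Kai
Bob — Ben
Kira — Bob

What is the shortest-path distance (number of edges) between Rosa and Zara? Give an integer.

One shortest route is Rosa – Kai – Bob – Zara, which uses 3 edges, and at distance 2 from Rosa we only reach {Bob, Daria, Juno}, which does not include Zara. So d(Rosa,Zara) = 3.

3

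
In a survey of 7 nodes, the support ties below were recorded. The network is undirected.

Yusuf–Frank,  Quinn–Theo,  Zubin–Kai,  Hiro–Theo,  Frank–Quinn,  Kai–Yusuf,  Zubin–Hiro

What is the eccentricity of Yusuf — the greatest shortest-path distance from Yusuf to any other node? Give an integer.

Distances from Yusuf: Frank:1, Hiro:3, Kai:1, Quinn:2, Theo:3, Zubin:2.
The largest is 3 (to Theo and Hiro), so the eccentricity of Yusuf is 3.

3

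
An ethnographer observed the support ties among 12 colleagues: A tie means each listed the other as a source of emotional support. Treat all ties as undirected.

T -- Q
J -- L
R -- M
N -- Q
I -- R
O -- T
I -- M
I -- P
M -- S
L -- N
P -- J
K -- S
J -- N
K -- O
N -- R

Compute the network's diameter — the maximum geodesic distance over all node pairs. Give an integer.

5

Eccentricity of each node (its greatest distance to any other): I:4, J:5, K:5, L:5, M:4, N:4, O:5, P:5, Q:4, R:4, S:4, T:4.
The maximum eccentricity is 5, realized for instance by the pair O–P via O – T – Q – N – J – P. So the diameter is 5.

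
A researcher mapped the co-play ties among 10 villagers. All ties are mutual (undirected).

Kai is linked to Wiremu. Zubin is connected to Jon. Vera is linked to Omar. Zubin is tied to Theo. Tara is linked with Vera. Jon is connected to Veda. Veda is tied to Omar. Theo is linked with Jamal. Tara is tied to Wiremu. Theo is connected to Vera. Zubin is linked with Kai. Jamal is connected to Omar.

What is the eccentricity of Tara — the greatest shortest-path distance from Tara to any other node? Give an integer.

Distances from Tara: Jamal:3, Jon:4, Kai:2, Omar:2, Theo:2, Veda:3, Vera:1, Wiremu:1, Zubin:3.
The largest is 4 (to Jon), so the eccentricity of Tara is 4.

4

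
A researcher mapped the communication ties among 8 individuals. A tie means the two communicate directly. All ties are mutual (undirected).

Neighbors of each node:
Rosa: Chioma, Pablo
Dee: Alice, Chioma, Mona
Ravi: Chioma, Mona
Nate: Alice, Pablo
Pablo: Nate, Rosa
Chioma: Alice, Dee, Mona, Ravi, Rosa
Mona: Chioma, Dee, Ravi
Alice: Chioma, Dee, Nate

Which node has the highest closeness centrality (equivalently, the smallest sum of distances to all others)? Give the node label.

Farness (sum of distances to all others) for each node — Alice:11, Chioma:9, Dee:12, Mona:13, Nate:14, Pablo:15, Ravi:14, Rosa:12.
The smallest farness is 9, for Chioma, so Chioma has the highest closeness.

Chioma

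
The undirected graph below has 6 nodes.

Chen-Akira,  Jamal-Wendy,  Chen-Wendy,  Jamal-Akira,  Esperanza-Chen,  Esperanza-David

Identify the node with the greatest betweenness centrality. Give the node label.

Unnormalized betweenness of each node: Akira:3/2, Chen:13/2, David:0, Esperanza:4, Jamal:1/2, Wendy:3/2.
Chen has the largest value, 13/2, making it the main broker — the node through which the most shortest paths run.

Chen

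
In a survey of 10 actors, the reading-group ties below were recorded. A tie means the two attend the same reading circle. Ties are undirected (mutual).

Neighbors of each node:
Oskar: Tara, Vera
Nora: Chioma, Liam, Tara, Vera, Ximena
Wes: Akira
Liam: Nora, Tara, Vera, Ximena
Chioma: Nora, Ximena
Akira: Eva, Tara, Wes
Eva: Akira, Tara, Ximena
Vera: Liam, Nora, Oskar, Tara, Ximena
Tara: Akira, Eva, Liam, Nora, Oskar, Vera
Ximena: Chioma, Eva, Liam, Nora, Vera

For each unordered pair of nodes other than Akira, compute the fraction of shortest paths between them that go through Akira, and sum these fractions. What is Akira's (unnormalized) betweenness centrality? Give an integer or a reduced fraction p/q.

Pairs whose geodesics pass through Akira — Liam–Wes: 1; Nora–Wes: 1; Vera–Wes: 1; Tara–Wes: 1; Chioma–Wes: 2/2; Wes–Ximena: 1; Wes–Oskar: 1; Wes–Eva: 1.
All other pairs contribute 0.
Summing the contributions gives betweenness(Akira) = 8.

8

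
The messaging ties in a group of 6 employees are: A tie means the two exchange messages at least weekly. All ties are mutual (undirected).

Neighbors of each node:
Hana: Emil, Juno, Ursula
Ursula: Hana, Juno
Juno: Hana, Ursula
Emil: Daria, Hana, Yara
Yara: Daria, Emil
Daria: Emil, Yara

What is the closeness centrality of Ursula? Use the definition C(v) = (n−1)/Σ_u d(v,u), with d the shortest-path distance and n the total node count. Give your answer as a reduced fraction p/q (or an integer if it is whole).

Distances from Ursula: Daria:3, Emil:2, Hana:1, Juno:1, Yara:3. Sum = 10.
n = 6, so closeness = 5/10 = 1/2.

1/2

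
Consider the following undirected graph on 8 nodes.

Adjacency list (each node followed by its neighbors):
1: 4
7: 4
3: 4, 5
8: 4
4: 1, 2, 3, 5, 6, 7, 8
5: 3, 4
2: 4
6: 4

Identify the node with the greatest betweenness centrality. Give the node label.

Unnormalized betweenness of each node: 1:0, 2:0, 3:0, 4:20, 5:0, 6:0, 7:0, 8:0.
4 has the largest value, 20, making it the main broker — the node through which the most shortest paths run.

4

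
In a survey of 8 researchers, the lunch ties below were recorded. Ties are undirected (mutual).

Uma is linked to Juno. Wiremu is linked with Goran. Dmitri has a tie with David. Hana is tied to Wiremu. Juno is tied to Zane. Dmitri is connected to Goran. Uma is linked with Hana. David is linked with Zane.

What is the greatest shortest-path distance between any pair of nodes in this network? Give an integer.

Eccentricity of each node (its greatest distance to any other): David:4, Dmitri:4, Goran:4, Hana:4, Juno:4, Uma:4, Wiremu:4, Zane:4.
The maximum eccentricity is 4, realized for instance by the pair Hana–David via Hana – Wiremu – Goran – Dmitri – David. So the diameter is 4.

4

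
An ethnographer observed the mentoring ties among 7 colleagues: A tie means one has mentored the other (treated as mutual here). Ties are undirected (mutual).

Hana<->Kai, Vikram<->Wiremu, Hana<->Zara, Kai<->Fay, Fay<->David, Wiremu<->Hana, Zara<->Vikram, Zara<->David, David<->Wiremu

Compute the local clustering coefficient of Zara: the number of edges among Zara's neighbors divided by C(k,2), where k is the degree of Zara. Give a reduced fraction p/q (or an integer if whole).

0

Zara's neighbors: David, Hana, and Vikram (k = 3).
Possible neighbor pairs: C(3,2) = 3. Edges among them: none → e = 0.
Clustering(Zara) = 0/3 = 0.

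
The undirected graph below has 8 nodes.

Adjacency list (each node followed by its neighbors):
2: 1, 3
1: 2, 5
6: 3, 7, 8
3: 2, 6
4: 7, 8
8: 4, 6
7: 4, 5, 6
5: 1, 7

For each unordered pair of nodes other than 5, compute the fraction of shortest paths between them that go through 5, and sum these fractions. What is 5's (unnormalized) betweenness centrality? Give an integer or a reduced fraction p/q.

Pairs whose geodesics pass through 5 — 6–1: 1/2; 8–1: 2/3; 4–1: 1; 4–2: 1/3; 7–1: 1; 7–2: 1/2.
All other pairs contribute 0.
Summing the contributions gives betweenness(5) = 4.

4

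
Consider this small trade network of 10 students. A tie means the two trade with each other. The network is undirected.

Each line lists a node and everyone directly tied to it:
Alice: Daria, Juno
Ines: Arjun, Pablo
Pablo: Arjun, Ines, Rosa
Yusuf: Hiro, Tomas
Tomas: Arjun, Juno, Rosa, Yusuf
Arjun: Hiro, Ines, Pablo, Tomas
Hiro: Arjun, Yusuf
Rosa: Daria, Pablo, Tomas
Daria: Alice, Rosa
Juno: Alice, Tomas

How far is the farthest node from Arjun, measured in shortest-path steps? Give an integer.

Distances from Arjun: Alice:3, Daria:3, Hiro:1, Ines:1, Juno:2, Pablo:1, Rosa:2, Tomas:1, Yusuf:2.
The largest is 3 (to Daria and Alice), so the eccentricity of Arjun is 3.

3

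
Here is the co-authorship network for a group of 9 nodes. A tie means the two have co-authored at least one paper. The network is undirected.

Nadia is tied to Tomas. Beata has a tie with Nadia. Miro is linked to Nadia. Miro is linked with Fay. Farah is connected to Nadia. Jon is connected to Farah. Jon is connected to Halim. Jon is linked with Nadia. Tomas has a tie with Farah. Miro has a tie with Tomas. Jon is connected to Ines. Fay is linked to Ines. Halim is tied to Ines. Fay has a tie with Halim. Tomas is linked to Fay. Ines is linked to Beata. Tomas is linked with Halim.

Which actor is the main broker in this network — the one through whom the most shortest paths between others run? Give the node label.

Nadia

Unnormalized betweenness of each node: Beata:1/2, Farah:1/3, Fay:2, Halim:4/3, Ines:3, Jon:5/2, Miro:1/2, Nadia:16/3, Tomas:7/2.
Nadia has the largest value, 16/3, making it the main broker — the node through which the most shortest paths run.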